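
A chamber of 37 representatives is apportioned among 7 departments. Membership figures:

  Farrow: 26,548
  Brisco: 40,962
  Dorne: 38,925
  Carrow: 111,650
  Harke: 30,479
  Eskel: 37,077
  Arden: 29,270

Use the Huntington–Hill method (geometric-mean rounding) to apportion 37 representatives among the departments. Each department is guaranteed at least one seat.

With divisor 8577: modified quotas Farrow 3.095, Brisco 4.776, Dorne 4.538, Carrow 13.017, Harke 3.554, Eskel 4.323, Arden 3.413.
Geometric-mean thresholds: Farrow √(3·4)=3.464, Brisco √(4·5)=4.472, Dorne √(4·5)=4.472, Carrow √(13·14)=13.491, Harke √(3·4)=3.464, Eskel √(4·5)=4.472, Arden √(3·4)=3.464.
Each quota rounded against its threshold gives Farrow 3, Brisco 5, Dorne 5, Carrow 13, Harke 4, Eskel 4, Arden 3 (total 37).

Farrow=3, Brisco=5, Dorne=5, Carrow=13, Harke=4, Eskel=4, Arden=3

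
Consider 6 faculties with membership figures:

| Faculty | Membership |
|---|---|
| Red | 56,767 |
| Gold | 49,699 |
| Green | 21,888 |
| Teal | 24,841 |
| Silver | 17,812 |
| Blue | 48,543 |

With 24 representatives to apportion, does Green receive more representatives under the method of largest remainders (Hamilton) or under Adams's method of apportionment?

Hamilton: Red 6, Gold 6, Green 2, Teal 3, Silver 2, Blue 5.
Adams: Red 6, Gold 5, Green 3, Teal 3, Silver 2, Blue 5.
Green gets 2 under Hamilton and 3 under Adams.

Adams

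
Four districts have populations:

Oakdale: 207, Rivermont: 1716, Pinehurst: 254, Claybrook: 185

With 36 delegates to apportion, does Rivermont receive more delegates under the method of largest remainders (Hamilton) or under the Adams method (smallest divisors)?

Hamilton

Hamilton: Oakdale 3, Rivermont 26, Pinehurst 4, Claybrook 3.
Adams: Oakdale 4, Rivermont 25, Pinehurst 4, Claybrook 3.
Rivermont gets 26 under Hamilton and 25 under Adams.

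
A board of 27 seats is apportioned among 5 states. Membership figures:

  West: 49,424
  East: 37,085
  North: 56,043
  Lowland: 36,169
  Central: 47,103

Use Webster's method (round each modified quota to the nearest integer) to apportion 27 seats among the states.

West 6, East 4, North 7, Lowland 4, Central 6

Standard divisor 225824/27 ≈ 8363.852; standard quotas: West 5.909, East 4.434, North 6.701, Lowland 4.324, Central 5.632.
Rounding to the nearest integer gives West 6, East 4, North 7, Lowland 4, Central 6 — total 27, matching the house size, so no adjustment is needed.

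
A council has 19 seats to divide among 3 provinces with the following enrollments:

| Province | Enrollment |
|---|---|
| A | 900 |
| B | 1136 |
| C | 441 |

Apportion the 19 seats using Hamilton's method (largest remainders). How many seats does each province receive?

A: 7, B: 9, C: 3

Total 2477; standard divisor 2477/19 ≈ 130.368.
Standard quotas: A 6.904, B 8.714, C 3.383.
Lower quotas: A 6, B 8, C 3 (sum 17, leaving 2 seats).
Remainders in descending order: A 0.904, B 0.714, C 0.383.
Largest remainders: A, B receive the extra seats.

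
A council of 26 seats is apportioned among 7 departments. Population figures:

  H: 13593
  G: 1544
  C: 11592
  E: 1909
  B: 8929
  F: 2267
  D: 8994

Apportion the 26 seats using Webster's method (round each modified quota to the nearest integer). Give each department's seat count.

Standard divisor 48828/26 ≈ 1878; standard quotas: H 7.238, G 0.822, C 6.173, E 1.017, B 4.755, F 1.207, D 4.789.
Rounding to the nearest integer gives H 7, G 1, C 6, E 1, B 5, F 1, D 5 — total 26, matching the house size, so no adjustment is needed.

H 7; G 1; C 6; E 1; B 5; F 1; D 5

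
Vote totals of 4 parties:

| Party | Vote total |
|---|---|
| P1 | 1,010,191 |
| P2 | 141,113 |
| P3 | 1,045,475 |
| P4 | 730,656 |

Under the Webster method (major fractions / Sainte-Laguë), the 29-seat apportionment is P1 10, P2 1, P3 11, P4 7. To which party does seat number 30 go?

Priority for the next seat is population ÷ (current seats + 0.5).
Priorities: P1 96208.667, P2 94075.333, P3 90910.870, P4 97420.800.
Highest priority: P4.

P4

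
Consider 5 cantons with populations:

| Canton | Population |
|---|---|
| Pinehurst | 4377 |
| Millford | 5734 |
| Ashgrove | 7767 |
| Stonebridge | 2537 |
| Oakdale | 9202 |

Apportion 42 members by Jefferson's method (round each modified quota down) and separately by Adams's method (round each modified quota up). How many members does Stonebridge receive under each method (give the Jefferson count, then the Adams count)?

Jefferson: Pinehurst 6, Millford 8, Ashgrove 11, Stonebridge 3, Oakdale 14.
Adams: Pinehurst 6, Millford 8, Ashgrove 11, Stonebridge 4, Oakdale 13.
Stonebridge gets 3 under Jefferson and 4 under Adams.

3 and 4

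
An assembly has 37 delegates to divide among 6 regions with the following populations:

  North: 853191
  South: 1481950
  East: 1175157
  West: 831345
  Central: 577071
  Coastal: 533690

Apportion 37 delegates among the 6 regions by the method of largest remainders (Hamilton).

North 6, South 10, East 8, West 6, Central 4, Coastal 3

The standard divisor is 5452404/37 ≈ 147362.27.
Standard quotas: North 5.7898, South 10.0565, East 7.9746, West 5.6415, Central 3.9160, Coastal 3.6216.
Lower quotas: North 5, South 10, East 7, West 5, Central 3, Coastal 3 (sum 33, leaving 4 seats).
Remainders in descending order: East 0.9746, Central 0.9160, North 0.7898, West 0.6415, Coastal 0.6216, South 0.0565.
Largest remainders: East, Central, North, West receive the extra seats.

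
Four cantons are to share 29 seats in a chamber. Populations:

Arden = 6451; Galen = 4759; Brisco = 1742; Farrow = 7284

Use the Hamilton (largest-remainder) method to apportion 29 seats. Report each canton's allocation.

Arden=9; Galen=7; Brisco=3; Farrow=10

Standard divisor: 20236 ÷ 29 ≈ 697.793.
Standard quotas: Arden 9.2449, Galen 6.8201, Brisco 2.4964, Farrow 10.4386.
Lower quotas: Arden 9, Galen 6, Brisco 2, Farrow 10 (sum 27, leaving 2 seats).
Remainders in descending order: Galen 0.8201, Brisco 0.4964, Farrow 0.4386, Arden 0.2449.
Largest remainders: Galen, Brisco receive the extra seats.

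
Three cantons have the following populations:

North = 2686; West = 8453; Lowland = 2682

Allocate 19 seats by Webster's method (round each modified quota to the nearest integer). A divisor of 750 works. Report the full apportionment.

North=4, West=11, Lowland=4

With modified divisor 750: modified quotas North 3.581, West 11.271, Lowland 3.576.
Rounding to the nearest integer: North 4, West 11, Lowland 4 (total 19).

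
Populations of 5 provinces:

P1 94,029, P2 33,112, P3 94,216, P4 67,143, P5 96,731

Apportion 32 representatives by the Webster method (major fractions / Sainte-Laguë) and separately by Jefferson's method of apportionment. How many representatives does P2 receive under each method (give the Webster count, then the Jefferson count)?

3 and 2

Webster: P1 8, P2 3, P3 8, P4 5, P5 8.
Jefferson: P1 8, P2 2, P3 8, P4 6, P5 8.
P2 gets 3 under Webster and 2 under Jefferson.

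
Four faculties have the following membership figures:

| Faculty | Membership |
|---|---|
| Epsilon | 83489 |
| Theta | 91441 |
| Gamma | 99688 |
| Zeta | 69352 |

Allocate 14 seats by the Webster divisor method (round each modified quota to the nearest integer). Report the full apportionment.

Standard divisor 343970/14 ≈ 24569.286; standard quotas: Epsilon 3.398, Theta 3.722, Gamma 4.057, Zeta 2.823.
Rounding to the nearest integer gives Epsilon 3, Theta 4, Gamma 4, Zeta 3 — total 14, matching the house size, so no adjustment is needed.

Epsilon 3; Theta 4; Gamma 4; Zeta 3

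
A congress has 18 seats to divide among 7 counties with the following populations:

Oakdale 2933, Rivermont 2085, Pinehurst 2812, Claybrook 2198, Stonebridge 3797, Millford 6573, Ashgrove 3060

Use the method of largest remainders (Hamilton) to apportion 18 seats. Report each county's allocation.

Standard divisor: 23458 ÷ 18 ≈ 1303.222.
Standard quotas: Oakdale 2.2506, Rivermont 1.5999, Pinehurst 2.1577, Claybrook 1.6866, Stonebridge 2.9135, Millford 5.0437, Ashgrove 2.3480.
Lower quotas: Oakdale 2, Rivermont 1, Pinehurst 2, Claybrook 1, Stonebridge 2, Millford 5, Ashgrove 2 (sum 15, leaving 3 seats).
Remainders in descending order: Stonebridge 0.9135, Claybrook 0.6866, Rivermont 0.5999, Ashgrove 0.3480, Oakdale 0.2506, Pinehurst 0.1577, Millford 0.0437.
Largest remainders: Stonebridge, Claybrook, Rivermont receive the extra seats.

Oakdale 2, Rivermont 2, Pinehurst 2, Claybrook 2, Stonebridge 3, Millford 5, Ashgrove 2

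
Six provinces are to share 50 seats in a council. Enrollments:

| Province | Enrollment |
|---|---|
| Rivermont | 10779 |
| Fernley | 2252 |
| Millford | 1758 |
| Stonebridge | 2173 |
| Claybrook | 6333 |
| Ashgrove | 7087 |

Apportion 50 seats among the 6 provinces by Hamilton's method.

Rivermont 18, Fernley 4, Millford 3, Stonebridge 3, Claybrook 10, Ashgrove 12

Standard divisor: 30382 ÷ 50 ≈ 607.64.
Standard quotas: Rivermont 17.7391, Fernley 3.7061, Millford 2.8932, Stonebridge 3.5761, Claybrook 10.4223, Ashgrove 11.6632.
Lower quotas: Rivermont 17, Fernley 3, Millford 2, Stonebridge 3, Claybrook 10, Ashgrove 11 (sum 46, leaving 4 seats).
Remainders in descending order: Millford 0.8932, Rivermont 0.7391, Fernley 0.7061, Ashgrove 0.6632, Stonebridge 0.5761, Claybrook 0.4223.
Largest remainders: Millford, Rivermont, Fernley, Ashgrove receive the extra seats.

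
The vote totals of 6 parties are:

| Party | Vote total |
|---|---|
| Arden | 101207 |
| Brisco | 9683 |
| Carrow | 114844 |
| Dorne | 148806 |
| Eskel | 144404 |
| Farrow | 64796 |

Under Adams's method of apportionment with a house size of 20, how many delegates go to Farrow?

2

Standard divisor 583740/20 ≈ 29187; standard quotas: Arden 3.468, Brisco 0.332, Carrow 3.935, Dorne 5.098, Eskel 4.948, Farrow 2.220.
Rounding up gives 4, 1, 4, 6, 5, 3 = 23 seats, so the divisor must be adjusted.
With modified divisor 34900: modified quotas Arden 2.900, Brisco 0.277, Carrow 3.291, Dorne 4.264, Eskel 4.138, Farrow 1.857.
Rounding up: Arden 3, Brisco 1, Carrow 4, Dorne 5, Eskel 5, Farrow 2 (total 20).
Farrow receives 2.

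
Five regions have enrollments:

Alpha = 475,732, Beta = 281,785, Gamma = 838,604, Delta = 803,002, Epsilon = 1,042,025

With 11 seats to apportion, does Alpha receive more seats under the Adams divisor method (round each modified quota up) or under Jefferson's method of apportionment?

Adams

Adams: Alpha 2, Beta 1, Gamma 3, Delta 2, Epsilon 3.
Jefferson: Alpha 1, Beta 1, Gamma 3, Delta 3, Epsilon 3.
Alpha gets 2 under Adams and 1 under Jefferson.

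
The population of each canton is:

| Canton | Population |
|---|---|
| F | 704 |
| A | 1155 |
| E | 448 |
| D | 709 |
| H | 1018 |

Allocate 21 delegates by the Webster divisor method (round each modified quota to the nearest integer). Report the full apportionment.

F=4; A=6; E=2; D=4; H=5

Standard divisor 4034/21 ≈ 192.095; standard quotas: F 3.665, A 6.013, E 2.332, D 3.691, H 5.299.
Rounding to the nearest integer gives F 4, A 6, E 2, D 4, H 5 — total 21, matching the house size, so no adjustment is needed.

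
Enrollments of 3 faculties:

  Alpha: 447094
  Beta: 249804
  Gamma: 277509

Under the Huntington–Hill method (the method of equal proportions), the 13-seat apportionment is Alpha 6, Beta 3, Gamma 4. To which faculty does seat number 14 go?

Priority for the next seat is population ÷ (√(s·(s+1))).
Priorities: Alpha 68988.102, Beta 72112.203, Gamma 62052.899.
Highest priority: Beta.

Beta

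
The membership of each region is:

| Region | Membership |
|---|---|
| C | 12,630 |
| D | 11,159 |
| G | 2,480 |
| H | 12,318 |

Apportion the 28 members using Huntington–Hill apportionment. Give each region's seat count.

C: 9; D: 8; G: 2; H: 9

With divisor 1392: modified quotas C 9.073, D 8.017, G 1.782, H 8.849.
Geometric-mean thresholds: C √(9·10)=9.487, D √(8·9)=8.485, G √(1·2)=1.414, H √(8·9)=8.485.
Each quota rounded against its threshold gives C 9, D 8, G 2, H 9 (total 28).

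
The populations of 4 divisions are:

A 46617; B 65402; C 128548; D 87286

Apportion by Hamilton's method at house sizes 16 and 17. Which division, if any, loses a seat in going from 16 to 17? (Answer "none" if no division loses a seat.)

At 16 seats: A 3, B 3, C 6, D 4.
At 17 seats: A 2, B 3, C 7, D 5.
A drops from 3 to 2.

A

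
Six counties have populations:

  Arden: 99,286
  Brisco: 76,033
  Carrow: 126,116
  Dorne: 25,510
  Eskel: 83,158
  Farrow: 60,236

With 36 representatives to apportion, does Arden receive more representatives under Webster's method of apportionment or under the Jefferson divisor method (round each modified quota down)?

Webster: Arden 7, Brisco 6, Carrow 10, Dorne 2, Eskel 6, Farrow 5.
Jefferson: Arden 8, Brisco 6, Carrow 10, Dorne 2, Eskel 6, Farrow 4.
Arden gets 7 under Webster and 8 under Jefferson.

Jefferson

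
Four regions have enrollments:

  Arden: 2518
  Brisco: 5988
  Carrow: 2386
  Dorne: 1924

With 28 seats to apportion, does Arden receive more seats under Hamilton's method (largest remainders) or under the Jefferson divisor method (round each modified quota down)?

Hamilton: Arden 6, Brisco 13, Carrow 5, Dorne 4.
Jefferson: Arden 5, Brisco 14, Carrow 5, Dorne 4.
Arden gets 6 under Hamilton and 5 under Jefferson.

Hamilton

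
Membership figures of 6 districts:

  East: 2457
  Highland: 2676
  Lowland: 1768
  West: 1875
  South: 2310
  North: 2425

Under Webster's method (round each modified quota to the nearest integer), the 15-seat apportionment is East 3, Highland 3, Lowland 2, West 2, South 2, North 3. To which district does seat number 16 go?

Priority for the next seat is population ÷ (current seats + 0.5).
Priorities: East 702.000, Highland 764.571, Lowland 707.200, West 750.000, South 924.000, North 692.857.
Highest priority: South.

South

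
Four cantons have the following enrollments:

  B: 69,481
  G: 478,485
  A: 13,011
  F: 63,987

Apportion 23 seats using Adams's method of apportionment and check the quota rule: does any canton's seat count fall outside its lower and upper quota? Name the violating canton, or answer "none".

Standard quotas: B 2.557, G 17.609, A 0.479, F 2.355.
Adams allocation: B 3, G 16, A 1, F 3.
G has quota 17.609 (lower 17, upper 18) but receives 16 — outside the quota interval.

G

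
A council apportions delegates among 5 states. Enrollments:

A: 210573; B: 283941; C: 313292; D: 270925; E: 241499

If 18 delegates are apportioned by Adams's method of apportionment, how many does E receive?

Standard divisor 1320230/18 ≈ 73346.111; standard quotas: A 2.871, B 3.871, C 4.271, D 3.694, E 3.293.
Rounding up gives 3, 4, 5, 4, 4 = 20 seats, so the divisor must be adjusted.
With modified divisor 85400: modified quotas A 2.466, B 3.325, C 3.669, D 3.172, E 2.828.
Rounding up: A 3, B 4, C 4, D 4, E 3 (total 18).
E receives 3.

3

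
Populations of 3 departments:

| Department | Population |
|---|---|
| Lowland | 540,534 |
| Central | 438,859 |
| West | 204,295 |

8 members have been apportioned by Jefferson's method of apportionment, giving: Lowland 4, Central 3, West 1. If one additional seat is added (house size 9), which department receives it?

Central

Priority for the next seat is population ÷ (current seats + 1).
Priorities: Lowland 108106.800, Central 109714.750, West 102147.500.
Highest priority: Central.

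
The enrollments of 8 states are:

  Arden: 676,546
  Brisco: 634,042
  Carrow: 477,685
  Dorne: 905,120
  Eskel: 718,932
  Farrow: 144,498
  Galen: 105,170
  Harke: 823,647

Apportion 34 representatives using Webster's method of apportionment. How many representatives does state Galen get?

Standard divisor 4485640/34 ≈ 131930.588; standard quotas: Arden 5.128, Brisco 4.806, Carrow 3.621, Dorne 6.861, Eskel 5.449, Farrow 1.095, Galen 0.797, Harke 6.243.
Rounding to the nearest integer gives Arden 5, Brisco 5, Carrow 4, Dorne 7, Eskel 5, Farrow 1, Galen 1, Harke 6 — total 34, matching the house size, so no adjustment is needed.
Galen receives 1.

1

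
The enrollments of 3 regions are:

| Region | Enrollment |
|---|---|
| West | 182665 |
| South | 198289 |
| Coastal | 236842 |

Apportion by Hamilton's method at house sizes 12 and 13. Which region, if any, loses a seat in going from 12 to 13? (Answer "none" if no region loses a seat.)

At 12 seats: West 3, South 4, Coastal 5.
At 13 seats: West 4, South 4, Coastal 5.
No region's allocation decreased.

none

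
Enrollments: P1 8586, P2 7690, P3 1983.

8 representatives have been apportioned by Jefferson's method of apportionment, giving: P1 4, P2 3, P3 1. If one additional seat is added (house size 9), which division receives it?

Priority for the next seat is population ÷ (current seats + 1).
Priorities: P1 1717.200, P2 1922.500, P3 991.500.
Highest priority: P2.

P2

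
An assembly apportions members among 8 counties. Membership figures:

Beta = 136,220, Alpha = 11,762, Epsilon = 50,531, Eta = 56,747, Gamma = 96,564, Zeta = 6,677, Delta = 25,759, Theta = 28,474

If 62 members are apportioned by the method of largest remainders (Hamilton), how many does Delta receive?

4

The standard divisor is 412734/62 = 6657.
Standard quotas: Beta 20.4627, Alpha 1.7669, Epsilon 7.5907, Eta 8.5244, Gamma 14.5056, Zeta 1.0030, Delta 3.8695, Theta 4.2773.
Lower quotas: Beta 20, Alpha 1, Epsilon 7, Eta 8, Gamma 14, Zeta 1, Delta 3, Theta 4 (sum 58, leaving 4 seats).
Remainders in descending order: Delta 0.8695, Alpha 0.7669, Epsilon 0.5907, Eta 0.5244, Gamma 0.5056, Beta 0.4627, Theta 0.2773, Zeta 0.0030.
The surplus seats go to Delta, Alpha, Epsilon, Eta.
Delta receives 4.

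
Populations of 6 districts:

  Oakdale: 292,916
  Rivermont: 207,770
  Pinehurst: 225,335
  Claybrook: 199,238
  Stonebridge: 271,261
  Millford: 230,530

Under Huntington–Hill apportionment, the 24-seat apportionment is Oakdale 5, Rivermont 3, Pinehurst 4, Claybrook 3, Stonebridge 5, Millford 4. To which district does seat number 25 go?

Priority for the next seat is population ÷ (√(s·(s+1))).
Priorities: Oakdale 53478.900, Rivermont 59978.033, Pinehurst 50386.438, Claybrook 57515.056, Stonebridge 49525.256, Millford 51548.075.
Highest priority: Rivermont.

Rivermont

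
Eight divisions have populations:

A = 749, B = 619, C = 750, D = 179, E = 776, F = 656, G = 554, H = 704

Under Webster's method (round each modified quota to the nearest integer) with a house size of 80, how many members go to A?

12

Standard divisor 4987/80 ≈ 62.337; standard quotas: A 12.015, B 9.930, C 12.031, D 2.871, E 12.448, F 10.523, G 8.887, H 11.293.
Rounding to the nearest integer gives A 12, B 10, C 12, D 3, E 12, F 11, G 9, H 11 — total 80, matching the house size, so no adjustment is needed.
A receives 12.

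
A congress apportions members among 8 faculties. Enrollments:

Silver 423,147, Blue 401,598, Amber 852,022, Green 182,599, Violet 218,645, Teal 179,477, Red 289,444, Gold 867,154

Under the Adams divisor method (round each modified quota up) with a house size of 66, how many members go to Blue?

8

Standard divisor 3414086/66 ≈ 51728.576; standard quotas: Silver 8.180, Blue 7.764, Amber 16.471, Green 3.530, Violet 4.227, Teal 3.470, Red 5.595, Gold 16.764.
Rounding up gives 9, 8, 17, 4, 5, 4, 6, 17 = 70 seats, so the divisor must be adjusted.
With modified divisor 55700: modified quotas Silver 7.597, Blue 7.210, Amber 15.297, Green 3.278, Violet 3.925, Teal 3.222, Red 5.196, Gold 15.568.
Rounding up: Silver 8, Blue 8, Amber 16, Green 4, Violet 4, Teal 4, Red 6, Gold 16 (total 66).
Blue receives 8.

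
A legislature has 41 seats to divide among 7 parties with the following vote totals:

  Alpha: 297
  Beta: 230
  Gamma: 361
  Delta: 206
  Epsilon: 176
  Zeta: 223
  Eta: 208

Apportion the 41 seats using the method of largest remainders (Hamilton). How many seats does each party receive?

Alpha: 7; Beta: 6; Gamma: 9; Delta: 5; Epsilon: 4; Zeta: 5; Eta: 5

Standard divisor: 1701 ÷ 41 ≈ 41.488.
Standard quotas: Alpha 7.159, Beta 5.544, Gamma 8.701, Delta 4.965, Epsilon 4.242, Zeta 5.375, Eta 5.014.
Lower quotas: Alpha 7, Beta 5, Gamma 8, Delta 4, Epsilon 4, Zeta 5, Eta 5 (sum 38, leaving 3 seats).
Remainders in descending order: Delta 0.965, Gamma 0.701, Beta 0.544, Zeta 0.375, Epsilon 0.242, Alpha 0.159, Eta 0.014.
Largest remainders: Delta, Gamma, Beta receive the extra seats.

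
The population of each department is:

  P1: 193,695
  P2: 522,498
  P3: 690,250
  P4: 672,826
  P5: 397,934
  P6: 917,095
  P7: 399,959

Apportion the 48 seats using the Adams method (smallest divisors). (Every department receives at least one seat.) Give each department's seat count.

P1: 3; P2: 7; P3: 9; P4: 8; P5: 5; P6: 11; P7: 5

Standard divisor 3794257/48 ≈ 79047.021; standard quotas: P1 2.450, P2 6.610, P3 8.732, P4 8.512, P5 5.034, P6 11.602, P7 5.060.
Rounding up gives 3, 7, 9, 9, 6, 12, 6 = 52 seats, so the divisor must be adjusted.
With modified divisor 85200: modified quotas P1 2.273, P2 6.133, P3 8.102, P4 7.897, P5 4.671, P6 10.764, P7 4.694.
Rounding up: P1 3, P2 7, P3 9, P4 8, P5 5, P6 11, P7 5 (total 48).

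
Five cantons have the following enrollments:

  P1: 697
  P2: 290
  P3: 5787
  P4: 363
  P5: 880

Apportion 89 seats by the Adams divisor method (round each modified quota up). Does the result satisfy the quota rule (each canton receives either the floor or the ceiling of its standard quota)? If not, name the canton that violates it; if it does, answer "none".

Standard quotas: P1 7.738, P2 3.219, P3 64.244, P4 4.030, P5 9.769.
Adams allocation: P1 8, P2 4, P3 63, P4 4, P5 10.
P3 has quota 64.244 (lower 64, upper 65) but receives 63 — outside the quota interval.

P3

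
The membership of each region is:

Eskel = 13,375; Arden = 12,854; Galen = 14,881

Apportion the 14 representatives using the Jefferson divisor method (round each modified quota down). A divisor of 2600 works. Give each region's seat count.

Eskel: 5; Arden: 4; Galen: 5

With modified divisor 2600: modified quotas Eskel 5.144, Arden 4.944, Galen 5.723.
Rounding down: Eskel 5, Arden 4, Galen 5 (total 14).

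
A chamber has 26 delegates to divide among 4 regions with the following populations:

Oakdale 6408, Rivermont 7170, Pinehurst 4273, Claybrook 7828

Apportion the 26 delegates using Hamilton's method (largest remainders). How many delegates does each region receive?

Total 25679; standard divisor 25679/26 ≈ 987.654.
Standard quotas: Oakdale 6.4881, Rivermont 7.2596, Pinehurst 4.3264, Claybrook 7.9259.
Lower quotas: Oakdale 6, Rivermont 7, Pinehurst 4, Claybrook 7 (sum 24, leaving 2 seats).
Remainders in descending order: Claybrook 0.9259, Oakdale 0.4881, Pinehurst 0.3264, Rivermont 0.2596.
Largest remainders: Claybrook, Oakdale receive the extra seats.

Oakdale=7, Rivermont=7, Pinehurst=4, Claybrook=8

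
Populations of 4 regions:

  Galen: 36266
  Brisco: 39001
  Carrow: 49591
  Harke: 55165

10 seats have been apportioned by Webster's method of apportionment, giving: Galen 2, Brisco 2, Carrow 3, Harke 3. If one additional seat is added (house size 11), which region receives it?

Harke

Priority for the next seat is population ÷ (current seats + 0.5).
Priorities: Galen 14506.400, Brisco 15600.400, Carrow 14168.857, Harke 15761.429.
Highest priority: Harke.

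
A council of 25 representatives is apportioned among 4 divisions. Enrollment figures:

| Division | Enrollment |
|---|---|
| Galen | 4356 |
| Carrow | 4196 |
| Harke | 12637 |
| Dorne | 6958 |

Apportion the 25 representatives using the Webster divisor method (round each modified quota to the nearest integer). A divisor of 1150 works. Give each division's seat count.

With modified divisor 1150: modified quotas Galen 3.788, Carrow 3.649, Harke 10.989, Dorne 6.050.
Rounding to the nearest integer: Galen 4, Carrow 4, Harke 11, Dorne 6 (total 25).

Galen=4; Carrow=4; Harke=11; Dorne=6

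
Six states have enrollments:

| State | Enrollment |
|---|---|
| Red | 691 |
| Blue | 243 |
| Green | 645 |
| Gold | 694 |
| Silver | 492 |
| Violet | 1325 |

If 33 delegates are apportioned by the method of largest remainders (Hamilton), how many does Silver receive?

4

Total 4090; standard divisor 4090/33 ≈ 123.939.
Standard quotas: Red 5.575, Blue 1.961, Green 5.204, Gold 5.600, Silver 3.970, Violet 10.691.
Lower quotas: Red 5, Blue 1, Green 5, Gold 5, Silver 3, Violet 10 (sum 29, leaving 4 seats).
Remainders in descending order: Silver 0.970, Blue 0.961, Violet 0.691, Gold 0.600, Red 0.575, Green 0.204.
The surplus seats go to Silver, Blue, Violet, Gold.
Silver receives 4.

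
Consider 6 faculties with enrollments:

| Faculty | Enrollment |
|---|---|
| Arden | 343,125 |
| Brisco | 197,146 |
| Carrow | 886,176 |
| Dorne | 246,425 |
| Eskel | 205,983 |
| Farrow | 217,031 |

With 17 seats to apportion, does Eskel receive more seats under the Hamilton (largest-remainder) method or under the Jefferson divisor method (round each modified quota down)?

Hamilton: Arden 3, Brisco 1, Carrow 7, Dorne 2, Eskel 2, Farrow 2.
Jefferson: Arden 3, Brisco 1, Carrow 8, Dorne 2, Eskel 1, Farrow 2.
Eskel gets 2 under Hamilton and 1 under Jefferson.

Hamilton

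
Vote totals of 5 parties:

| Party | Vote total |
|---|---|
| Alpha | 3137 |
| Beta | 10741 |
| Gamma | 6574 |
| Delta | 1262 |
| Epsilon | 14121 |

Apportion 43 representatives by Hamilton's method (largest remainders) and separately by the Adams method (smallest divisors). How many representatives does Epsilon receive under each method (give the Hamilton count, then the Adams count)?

17 and 16

Hamilton: Alpha 4, Beta 13, Gamma 8, Delta 1, Epsilon 17.
Adams: Alpha 4, Beta 13, Gamma 8, Delta 2, Epsilon 16.
Epsilon gets 17 under Hamilton and 16 under Adams.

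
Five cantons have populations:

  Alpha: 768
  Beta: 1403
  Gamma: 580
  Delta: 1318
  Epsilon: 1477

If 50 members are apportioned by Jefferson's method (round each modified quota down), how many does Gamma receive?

Standard divisor 5546/50 ≈ 110.92; standard quotas: Alpha 6.924, Beta 12.649, Gamma 5.229, Delta 11.882, Epsilon 13.316.
Rounding down gives 6, 12, 5, 11, 13 = 47 seats, so the divisor must be adjusted.
With modified divisor 107: modified quotas Alpha 7.178, Beta 13.112, Gamma 5.421, Delta 12.318, Epsilon 13.804.
Rounding down: Alpha 7, Beta 13, Gamma 5, Delta 12, Epsilon 13 (total 50).
Gamma receives 5.

5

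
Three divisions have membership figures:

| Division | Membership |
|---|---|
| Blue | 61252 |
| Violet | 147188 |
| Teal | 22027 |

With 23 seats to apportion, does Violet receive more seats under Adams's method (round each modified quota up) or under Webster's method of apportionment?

Adams: Blue 6, Violet 14, Teal 3.
Webster: Blue 6, Violet 15, Teal 2.
Violet gets 14 under Adams and 15 under Webster.

Webster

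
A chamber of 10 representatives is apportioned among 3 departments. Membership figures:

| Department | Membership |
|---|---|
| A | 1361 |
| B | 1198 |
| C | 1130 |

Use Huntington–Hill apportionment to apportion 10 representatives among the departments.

A: 4; B: 3; C: 3

With divisor 369: modified quotas A 3.688, B 3.247, C 3.062.
Geometric-mean thresholds: A √(3·4)=3.464, B √(3·4)=3.464, C √(3·4)=3.464.
Each quota rounded against its threshold gives A 4, B 3, C 3 (total 10).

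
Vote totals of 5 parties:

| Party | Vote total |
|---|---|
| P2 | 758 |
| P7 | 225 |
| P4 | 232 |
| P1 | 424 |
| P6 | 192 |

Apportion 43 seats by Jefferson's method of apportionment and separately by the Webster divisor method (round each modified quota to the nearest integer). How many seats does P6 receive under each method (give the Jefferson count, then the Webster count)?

4 and 5

Jefferson: P2 19, P7 5, P4 5, P1 10, P6 4.
Webster: P2 18, P7 5, P4 5, P1 10, P6 5.
P6 gets 4 under Jefferson and 5 under Webster.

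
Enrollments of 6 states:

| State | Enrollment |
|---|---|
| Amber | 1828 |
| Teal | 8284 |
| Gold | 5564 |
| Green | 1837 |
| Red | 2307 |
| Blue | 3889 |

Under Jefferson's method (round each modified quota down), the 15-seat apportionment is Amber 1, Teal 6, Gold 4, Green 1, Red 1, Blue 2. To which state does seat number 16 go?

Blue

Priority for the next seat is population ÷ (current seats + 1).
Priorities: Amber 914.000, Teal 1183.429, Gold 1112.800, Green 918.500, Red 1153.500, Blue 1296.333.
Highest priority: Blue.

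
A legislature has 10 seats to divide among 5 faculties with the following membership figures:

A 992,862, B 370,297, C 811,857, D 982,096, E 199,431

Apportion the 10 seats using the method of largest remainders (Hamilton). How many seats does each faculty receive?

A: 3, B: 1, C: 2, D: 3, E: 1

The standard divisor is 3356543/10 ≈ 335654.3.
Standard quotas: A 2.9580, B 1.1032, C 2.4187, D 2.9259, E 0.5942.
Lower quotas: A 2, B 1, C 2, D 2, E 0 (sum 7, leaving 3 seats).
Remainders in descending order: A 0.9580, D 0.9259, E 0.5942, C 0.4187, B 0.1032.
The surplus seats go to A, D, E.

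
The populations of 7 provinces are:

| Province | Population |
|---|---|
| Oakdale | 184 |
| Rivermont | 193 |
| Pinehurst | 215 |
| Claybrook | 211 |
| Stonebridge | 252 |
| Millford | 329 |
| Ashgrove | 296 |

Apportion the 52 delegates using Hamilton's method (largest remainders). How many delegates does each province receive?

Total 1680; standard divisor 1680/52 ≈ 32.308.
Standard quotas: Oakdale 5.695, Rivermont 5.974, Pinehurst 6.655, Claybrook 6.531, Stonebridge 7.800, Millford 10.183, Ashgrove 9.162.
Lower quotas: Oakdale 5, Rivermont 5, Pinehurst 6, Claybrook 6, Stonebridge 7, Millford 10, Ashgrove 9 (sum 48, leaving 4 seats).
Remainders in descending order: Rivermont 0.974, Stonebridge 0.800, Oakdale 0.695, Pinehurst 0.655, Claybrook 0.531, Millford 0.183, Ashgrove 0.162.
The surplus seats go to Rivermont, Stonebridge, Oakdale, Pinehurst.

Oakdale 6, Rivermont 6, Pinehurst 7, Claybrook 6, Stonebridge 8, Millford 10, Ashgrove 9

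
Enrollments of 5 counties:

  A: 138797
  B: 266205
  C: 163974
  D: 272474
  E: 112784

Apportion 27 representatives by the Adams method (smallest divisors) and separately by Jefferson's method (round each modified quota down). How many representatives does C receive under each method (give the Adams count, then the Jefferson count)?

Adams: A 4, B 7, C 5, D 8, E 3.
Jefferson: A 4, B 8, C 4, D 8, E 3.
C gets 5 under Adams and 4 under Jefferson.

5 and 4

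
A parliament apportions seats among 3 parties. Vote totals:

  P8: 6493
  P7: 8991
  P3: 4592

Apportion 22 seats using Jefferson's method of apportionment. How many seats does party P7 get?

10

Standard divisor 20076/22 ≈ 912.545; standard quotas: P8 7.115, P7 9.853, P3 5.032.
Rounding down gives 7, 9, 5 = 21 seats, so the divisor must be adjusted.
With modified divisor 860: modified quotas P8 7.550, P7 10.455, P3 5.340.
Rounding down: P8 7, P7 10, P3 5 (total 22).
P7 receives 10.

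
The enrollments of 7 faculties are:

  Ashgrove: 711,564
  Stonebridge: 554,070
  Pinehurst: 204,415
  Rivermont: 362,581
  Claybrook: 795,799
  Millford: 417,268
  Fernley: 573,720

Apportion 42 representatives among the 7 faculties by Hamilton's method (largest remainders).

Standard divisor: 3619417 ÷ 42 ≈ 86176.595.
Standard quotas: Ashgrove 8.2570, Stonebridge 6.4295, Pinehurst 2.3720, Rivermont 4.2074, Claybrook 9.2345, Millford 4.8420, Fernley 6.6575.
Lower quotas: Ashgrove 8, Stonebridge 6, Pinehurst 2, Rivermont 4, Claybrook 9, Millford 4, Fernley 6 (sum 39, leaving 3 seats).
Remainders in descending order: Millford 0.8420, Fernley 0.6575, Stonebridge 0.4295, Pinehurst 0.3720, Ashgrove 0.2570, Claybrook 0.2345, Rivermont 0.2074.
The surplus seats go to Millford, Fernley, Stonebridge.

Ashgrove: 8; Stonebridge: 7; Pinehurst: 2; Rivermont: 4; Claybrook: 9; Millford: 5; Fernley: 7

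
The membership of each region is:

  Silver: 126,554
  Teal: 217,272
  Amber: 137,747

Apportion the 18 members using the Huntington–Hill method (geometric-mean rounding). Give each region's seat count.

With divisor 26952: modified quotas Silver 4.696, Teal 8.061, Amber 5.111.
Geometric-mean thresholds: Silver √(4·5)=4.472, Teal √(8·9)=8.485, Amber √(5·6)=5.477.
Each quota rounded against its threshold gives Silver 5, Teal 8, Amber 5 (total 18).

Silver: 5; Teal: 8; Amber: 5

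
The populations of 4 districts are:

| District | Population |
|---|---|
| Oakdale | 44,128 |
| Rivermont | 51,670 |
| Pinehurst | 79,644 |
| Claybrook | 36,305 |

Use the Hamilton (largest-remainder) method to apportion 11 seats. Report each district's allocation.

The standard divisor is 211747/11 ≈ 19249.727.
Standard quotas: Oakdale 2.2924, Rivermont 2.6842, Pinehurst 4.1374, Claybrook 1.8860.
Lower quotas: Oakdale 2, Rivermont 2, Pinehurst 4, Claybrook 1 (sum 9, leaving 2 seats).
Remainders in descending order: Claybrook 0.8860, Rivermont 0.6842, Oakdale 0.2924, Pinehurst 0.1374.
Largest remainders: Claybrook, Rivermont receive the extra seats.

Oakdale 2, Rivermont 3, Pinehurst 4, Claybrook 2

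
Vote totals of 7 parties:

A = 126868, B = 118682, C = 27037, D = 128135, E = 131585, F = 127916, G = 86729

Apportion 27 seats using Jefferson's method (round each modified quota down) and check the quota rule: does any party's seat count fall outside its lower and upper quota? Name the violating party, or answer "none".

none

Standard quotas: A 4.586, B 4.290, C 0.977, D 4.632, E 4.756, F 4.624, G 3.135.
Jefferson allocation: A 4, B 4, C 1, D 5, E 5, F 5, G 3.
Every allocation lies between the lower and upper quota.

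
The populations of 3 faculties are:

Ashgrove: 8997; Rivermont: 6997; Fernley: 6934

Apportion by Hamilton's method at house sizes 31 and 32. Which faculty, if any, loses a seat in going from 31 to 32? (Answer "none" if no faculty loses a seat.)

At 31 seats: Ashgrove 12, Rivermont 10, Fernley 9.
At 32 seats: Ashgrove 12, Rivermont 10, Fernley 10.
No faculty's allocation decreased.

none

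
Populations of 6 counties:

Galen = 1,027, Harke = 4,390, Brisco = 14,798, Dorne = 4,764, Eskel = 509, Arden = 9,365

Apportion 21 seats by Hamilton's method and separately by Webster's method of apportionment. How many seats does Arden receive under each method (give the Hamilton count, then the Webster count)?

6 and 5

Hamilton: Galen 0, Harke 3, Brisco 9, Dorne 3, Eskel 0, Arden 6.
Webster: Galen 1, Harke 3, Brisco 9, Dorne 3, Eskel 0, Arden 5.
Arden gets 6 under Hamilton and 5 under Webster.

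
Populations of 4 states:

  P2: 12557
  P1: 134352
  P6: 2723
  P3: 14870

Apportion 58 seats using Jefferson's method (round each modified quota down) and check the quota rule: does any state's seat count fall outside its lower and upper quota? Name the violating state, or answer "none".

P1

Standard quotas: P2 4.427, P1 47.370, P6 0.960, P3 5.243.
Jefferson allocation: P2 4, P1 49, P6 0, P3 5.
P1 has quota 47.370 (lower 47, upper 48) but receives 49 — outside the quota interval.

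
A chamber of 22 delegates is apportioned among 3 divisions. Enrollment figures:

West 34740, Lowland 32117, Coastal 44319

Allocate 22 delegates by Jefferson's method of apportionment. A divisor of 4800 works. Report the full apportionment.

With modified divisor 4800: modified quotas West 7.237, Lowland 6.691, Coastal 9.233.
Rounding down: West 7, Lowland 6, Coastal 9 (total 22).

West=7, Lowland=6, Coastal=9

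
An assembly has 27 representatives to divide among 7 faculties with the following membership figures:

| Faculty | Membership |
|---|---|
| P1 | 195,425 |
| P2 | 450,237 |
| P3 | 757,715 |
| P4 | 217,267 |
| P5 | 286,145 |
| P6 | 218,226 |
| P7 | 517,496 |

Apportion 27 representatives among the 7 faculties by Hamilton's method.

P1 2; P2 5; P3 8; P4 2; P5 3; P6 2; P7 5

Total 2642511; standard divisor 2642511/27 ≈ 97870.778.
Standard quotas: P1 1.9968, P2 4.6003, P3 7.7420, P4 2.2199, P5 2.9237, P6 2.2297, P7 5.2875.
Lower quotas: P1 1, P2 4, P3 7, P4 2, P5 2, P6 2, P7 5 (sum 23, leaving 4 seats).
Remainders in descending order: P1 0.9968, P5 0.9237, P3 0.7420, P2 0.6003, P7 0.2875, P6 0.2297, P4 0.2199.
The surplus seats go to P1, P5, P3, P2.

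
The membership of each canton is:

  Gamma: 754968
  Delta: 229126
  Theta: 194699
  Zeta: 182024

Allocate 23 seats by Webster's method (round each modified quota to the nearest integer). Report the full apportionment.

Gamma: 13, Delta: 4, Theta: 3, Zeta: 3

Standard divisor 1360817/23 ≈ 59165.957; standard quotas: Gamma 12.760, Delta 3.873, Theta 3.291, Zeta 3.076.
Rounding to the nearest integer gives Gamma 13, Delta 4, Theta 3, Zeta 3 — total 23, matching the house size, so no adjustment is needed.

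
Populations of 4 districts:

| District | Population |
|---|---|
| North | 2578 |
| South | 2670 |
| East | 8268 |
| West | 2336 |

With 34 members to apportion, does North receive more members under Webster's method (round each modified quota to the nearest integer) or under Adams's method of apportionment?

Adams

Webster: North 5, South 6, East 18, West 5.
Adams: North 6, South 6, East 17, West 5.
North gets 5 under Webster and 6 under Adams.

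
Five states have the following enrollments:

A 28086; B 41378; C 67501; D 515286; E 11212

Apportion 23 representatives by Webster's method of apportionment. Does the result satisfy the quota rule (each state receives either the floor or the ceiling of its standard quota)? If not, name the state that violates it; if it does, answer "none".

D

Standard quotas: A 0.974, B 1.434, C 2.340, D 17.863, E 0.389.
Webster allocation: A 1, B 1, C 2, D 19, E 0.
D has quota 17.863 (lower 17, upper 18) but receives 19 — outside the quota interval.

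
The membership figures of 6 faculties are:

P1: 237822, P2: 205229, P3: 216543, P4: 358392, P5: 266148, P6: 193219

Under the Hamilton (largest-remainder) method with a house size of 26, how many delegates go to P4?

6

The standard divisor is 1477353/26 ≈ 56821.269.
Standard quotas: P1 4.1854, P2 3.6118, P3 3.8109, P4 6.3074, P5 4.6840, P6 3.4005.
Lower quotas: P1 4, P2 3, P3 3, P4 6, P5 4, P6 3 (sum 23, leaving 3 seats).
Remainders in descending order: P3 0.8109, P5 0.6840, P2 0.6118, P6 0.4005, P4 0.3074, P1 0.1854.
The surplus seats go to P3, P5, P2.
P4 receives 6.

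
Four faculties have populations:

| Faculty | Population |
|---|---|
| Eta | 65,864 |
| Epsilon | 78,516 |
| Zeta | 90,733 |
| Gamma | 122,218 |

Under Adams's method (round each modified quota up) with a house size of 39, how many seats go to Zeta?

Standard divisor 357331/39 ≈ 9162.333; standard quotas: Eta 7.189, Epsilon 8.569, Zeta 9.903, Gamma 13.339.
Rounding up gives 8, 9, 10, 14 = 41 seats, so the divisor must be adjusted.
With modified divisor 9600: modified quotas Eta 6.861, Epsilon 8.179, Zeta 9.451, Gamma 12.731.
Rounding up: Eta 7, Epsilon 9, Zeta 10, Gamma 13 (total 39).
Zeta receives 10.

10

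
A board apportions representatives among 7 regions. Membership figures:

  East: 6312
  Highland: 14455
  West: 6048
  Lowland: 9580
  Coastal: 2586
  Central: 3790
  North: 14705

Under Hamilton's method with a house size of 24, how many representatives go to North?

Total 57476; standard divisor 57476/24 ≈ 2394.833.
Standard quotas: East 2.6357, Highland 6.0359, West 2.5254, Lowland 4.0003, Coastal 1.0798, Central 1.5826, North 6.1403.
Lower quotas: East 2, Highland 6, West 2, Lowland 4, Coastal 1, Central 1, North 6 (sum 22, leaving 2 seats).
Remainders in descending order: East 0.6357, Central 0.5826, West 0.5254, North 0.1403, Coastal 0.0798, Highland 0.0359, Lowland 0.0003.
The surplus seats go to East, Central.
North receives 6.

6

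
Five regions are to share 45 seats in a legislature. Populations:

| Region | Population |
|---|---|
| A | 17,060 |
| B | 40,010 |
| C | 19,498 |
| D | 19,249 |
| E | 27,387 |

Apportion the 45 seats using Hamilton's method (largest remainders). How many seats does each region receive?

The standard divisor is 123204/45 ≈ 2737.867.
Standard quotas: A 6.2311, B 14.6136, C 7.1216, D 7.0307, E 10.0030.
Lower quotas: A 6, B 14, C 7, D 7, E 10 (sum 44, leaving 1 seat).
Remainders in descending order: B 0.6136, A 0.2311, C 0.1216, D 0.0307, E 0.0030.
Largest remainder: B receives the extra seat.

A 6, B 15, C 7, D 7, E 10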